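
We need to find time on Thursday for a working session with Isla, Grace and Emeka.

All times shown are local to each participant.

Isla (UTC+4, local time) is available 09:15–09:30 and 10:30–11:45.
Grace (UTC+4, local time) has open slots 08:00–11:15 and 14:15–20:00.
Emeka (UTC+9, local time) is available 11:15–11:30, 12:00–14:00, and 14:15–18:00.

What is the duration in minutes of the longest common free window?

45 minutes

Isla → UTC: 05:15–05:30, 06:30–07:45.
Grace → UTC: 04:00–07:15, 10:15–16:00.
Emeka → UTC: 02:15–02:30, 03:00–05:00, 05:15–09:00.
Isla ∩ Grace: 05:15–05:30, 06:30–07:15.
Isla ∩ Grace ∩ Emeka: 05:15–05:30, 06:30–07:15.
Common window lengths: 15, 45 min; longest is 45.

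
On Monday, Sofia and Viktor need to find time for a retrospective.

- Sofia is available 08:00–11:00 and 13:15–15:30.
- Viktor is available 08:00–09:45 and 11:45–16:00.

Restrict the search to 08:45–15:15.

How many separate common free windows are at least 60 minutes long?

2

Sofia ∩ Viktor: 08:00–09:45, 13:15–15:30.
Restricted to 08:45–15:15: 08:45–09:45, 13:15–15:15.
Windows ≥ 60 min: 08:45–09:45, 13:15–15:15.
That's 2 windows.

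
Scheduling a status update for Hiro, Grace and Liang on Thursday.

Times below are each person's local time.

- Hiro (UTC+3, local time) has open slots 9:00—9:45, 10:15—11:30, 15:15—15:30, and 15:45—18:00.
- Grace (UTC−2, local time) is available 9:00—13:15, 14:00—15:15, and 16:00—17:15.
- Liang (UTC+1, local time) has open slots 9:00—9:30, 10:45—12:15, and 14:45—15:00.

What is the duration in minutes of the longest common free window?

15 minutes

Hiro → UTC: 06:00–06:45, 07:15–08:30, 12:15–12:30, 12:45–15:00.
Grace → UTC: 11:00–15:15, 16:00–17:15, 18:00–19:15.
Liang → UTC: 08:00–08:30, 09:45–11:15, 13:45–14:00.
Hiro ∩ Grace: 12:15–12:30, 12:45–15:00.
Hiro ∩ Grace ∩ Liang: 13:45–14:00.
Single common window of 15 minutes.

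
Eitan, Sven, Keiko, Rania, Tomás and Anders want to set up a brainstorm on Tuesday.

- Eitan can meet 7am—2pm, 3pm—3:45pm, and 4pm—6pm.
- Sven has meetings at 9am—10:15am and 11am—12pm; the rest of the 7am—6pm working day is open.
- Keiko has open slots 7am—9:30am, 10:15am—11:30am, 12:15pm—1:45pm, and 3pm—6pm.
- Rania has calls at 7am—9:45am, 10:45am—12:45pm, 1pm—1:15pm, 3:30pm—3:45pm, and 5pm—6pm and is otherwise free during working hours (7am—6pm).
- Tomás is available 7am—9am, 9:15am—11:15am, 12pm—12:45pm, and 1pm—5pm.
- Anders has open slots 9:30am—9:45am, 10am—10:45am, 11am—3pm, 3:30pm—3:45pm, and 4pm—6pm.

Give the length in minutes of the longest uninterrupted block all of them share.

60 minutes

Sven free within 07:00–18:00: 07:00–09:00, 10:15–11:00, 12:00–18:00.
Rania free within 07:00–18:00: 09:45–10:45, 12:45–13:00, 13:15–15:30, 15:45–17:00.
Eitan ∩ Sven: 07:00–09:00, 10:15–11:00, 12:00–14:00, 15:00–15:45, 16:00–18:00.
Eitan ∩ Sven ∩ Keiko: 07:00–09:00, 10:15–11:00, 12:15–13:45, 15:00–15:45, 16:00–18:00.
Eitan ∩ Sven ∩ Keiko ∩ Rania: 10:15–10:45, 12:45–13:00, 13:15–13:45, 15:00–15:30, 16:00–17:00.
Eitan ∩ Sven ∩ Keiko ∩ Rania ∩ Tomás: 10:15–10:45, 13:15–13:45, 15:00–15:30, 16:00–17:00.
Eitan ∩ Sven ∩ Keiko ∩ Rania ∩ Tomás ∩ Anders: 10:15–10:45, 13:15–13:45, 16:00–17:00.
Common window lengths: 30, 30, 60 min; longest is 60.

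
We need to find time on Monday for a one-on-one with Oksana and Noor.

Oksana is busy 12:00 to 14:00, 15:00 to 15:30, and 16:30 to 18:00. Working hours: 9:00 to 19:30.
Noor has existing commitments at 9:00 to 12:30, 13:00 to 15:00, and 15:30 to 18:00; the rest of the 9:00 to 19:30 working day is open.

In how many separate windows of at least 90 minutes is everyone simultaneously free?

1

Oksana free within 09:00–19:30: 09:00–12:00, 14:00–15:00, 15:30–16:30, 18:00–19:30.
Noor free within 09:00–19:30: 12:30–13:00, 15:00–15:30, 18:00–19:30.
Oksana ∩ Noor: 18:00–19:30.
Windows ≥ 90 min: 18:00–19:30.
That's 1 window.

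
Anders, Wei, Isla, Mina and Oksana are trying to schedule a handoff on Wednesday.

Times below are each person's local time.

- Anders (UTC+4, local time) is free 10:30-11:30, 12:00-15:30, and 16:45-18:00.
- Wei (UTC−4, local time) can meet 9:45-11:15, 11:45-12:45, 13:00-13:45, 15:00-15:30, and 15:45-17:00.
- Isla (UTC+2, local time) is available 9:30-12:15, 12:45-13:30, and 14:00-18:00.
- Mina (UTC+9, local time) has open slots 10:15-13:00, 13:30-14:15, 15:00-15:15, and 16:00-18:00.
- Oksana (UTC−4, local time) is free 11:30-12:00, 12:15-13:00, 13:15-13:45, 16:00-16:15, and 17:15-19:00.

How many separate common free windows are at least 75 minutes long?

Anders → UTC: 06:30–07:30, 08:00–11:30, 12:45–14:00.
Wei → UTC: 13:45–15:15, 15:45–16:45, 17:00–17:45, 19:00–19:30, 19:45–21:00.
Isla → UTC: 07:30–10:15, 10:45–11:30, 12:00–16:00.
Mina → UTC: 01:15–04:00, 04:30–05:15, 06:00–06:15, 07:00–09:00.
Oksana → UTC: 15:30–16:00, 16:15–17:00, 17:15–17:45, 20:00–20:15, 21:15–23:00.
Anders ∩ Wei: 13:45–14:00.
Anders ∩ Wei ∩ Isla: 13:45–14:00.
Anders ∩ Wei ∩ Isla ∩ Mina: (none).
Anders ∩ Wei ∩ Isla ∩ Mina ∩ Oksana: (none).
Windows ≥ 75 min: (none).
That's 0 windows.

0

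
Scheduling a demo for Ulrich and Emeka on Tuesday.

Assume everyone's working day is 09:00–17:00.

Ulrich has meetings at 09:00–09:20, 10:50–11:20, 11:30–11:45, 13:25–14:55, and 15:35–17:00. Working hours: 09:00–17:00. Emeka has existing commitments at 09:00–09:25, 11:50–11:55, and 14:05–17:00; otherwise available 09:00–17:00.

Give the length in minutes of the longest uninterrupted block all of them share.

Ulrich free within 09:00–17:00: 09:20–10:50, 11:20–11:30, 11:45–13:25, 14:55–15:35.
Emeka free within 09:00–17:00: 09:25–11:50, 11:55–14:05.
Ulrich ∩ Emeka: 09:25–10:50, 11:20–11:30, 11:45–11:50, 11:55–13:25.
Common window lengths: 85, 10, 5, 90 min; longest is 90.

90 minutes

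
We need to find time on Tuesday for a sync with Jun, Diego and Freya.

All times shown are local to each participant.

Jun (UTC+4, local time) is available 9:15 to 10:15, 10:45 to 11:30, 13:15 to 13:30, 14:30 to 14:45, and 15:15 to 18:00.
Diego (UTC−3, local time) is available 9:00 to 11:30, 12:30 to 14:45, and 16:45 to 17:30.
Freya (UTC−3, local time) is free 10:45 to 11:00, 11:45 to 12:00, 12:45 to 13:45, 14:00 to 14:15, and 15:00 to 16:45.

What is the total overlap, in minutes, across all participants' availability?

15 minutes

Jun → UTC: 05:15–06:15, 06:45–07:30, 09:15–09:30, 10:30–10:45, 11:15–14:00.
Diego → UTC: 12:00–14:30, 15:30–17:45, 19:45–20:30.
Freya → UTC: 13:45–14:00, 14:45–15:00, 15:45–16:45, 17:00–17:15, 18:00–19:45.
Jun ∩ Diego: 12:00–14:00.
Jun ∩ Diego ∩ Freya: 13:45–14:00.
Total common minutes: 15.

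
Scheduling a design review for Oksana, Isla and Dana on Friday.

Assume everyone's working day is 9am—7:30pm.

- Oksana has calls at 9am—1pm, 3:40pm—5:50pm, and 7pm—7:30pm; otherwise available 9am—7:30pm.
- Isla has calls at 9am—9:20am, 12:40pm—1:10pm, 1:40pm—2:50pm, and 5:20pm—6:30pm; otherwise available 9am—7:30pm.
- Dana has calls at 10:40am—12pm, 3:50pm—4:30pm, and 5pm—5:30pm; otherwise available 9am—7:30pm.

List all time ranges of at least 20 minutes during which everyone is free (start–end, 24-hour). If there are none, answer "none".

Oksana free within 09:00–19:30: 13:00–15:40, 17:50–19:00.
Isla free within 09:00–19:30: 09:20–12:40, 13:10–13:40, 14:50–17:20, 18:30–19:30.
Dana free within 09:00–19:30: 09:00–10:40, 12:00–15:50, 16:30–17:00, 17:30–19:30.
Oksana ∩ Isla: 13:10–13:40, 14:50–15:40, 18:30–19:00.
Oksana ∩ Isla ∩ Dana: 13:10–13:40, 14:50–15:40, 18:30–19:00.
Windows ≥ 20 min: 13:10–13:40, 14:50–15:40, 18:30–19:00.

13:10–13:40, 14:50–15:40, 18:30–19:00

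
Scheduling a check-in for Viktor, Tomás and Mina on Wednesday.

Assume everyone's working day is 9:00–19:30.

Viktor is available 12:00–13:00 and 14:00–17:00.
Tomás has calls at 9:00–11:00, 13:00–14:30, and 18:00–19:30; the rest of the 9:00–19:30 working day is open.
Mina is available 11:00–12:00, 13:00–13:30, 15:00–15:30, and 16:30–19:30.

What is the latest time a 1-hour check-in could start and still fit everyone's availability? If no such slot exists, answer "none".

Tomás free within 09:00–19:30: 11:00–13:00, 14:30–18:00.
Viktor ∩ Tomás: 12:00–13:00, 14:30–17:00.
Viktor ∩ Tomás ∩ Mina: 15:00–15:30, 16:30–17:00.
Windows ≥ 60 min: (none).

none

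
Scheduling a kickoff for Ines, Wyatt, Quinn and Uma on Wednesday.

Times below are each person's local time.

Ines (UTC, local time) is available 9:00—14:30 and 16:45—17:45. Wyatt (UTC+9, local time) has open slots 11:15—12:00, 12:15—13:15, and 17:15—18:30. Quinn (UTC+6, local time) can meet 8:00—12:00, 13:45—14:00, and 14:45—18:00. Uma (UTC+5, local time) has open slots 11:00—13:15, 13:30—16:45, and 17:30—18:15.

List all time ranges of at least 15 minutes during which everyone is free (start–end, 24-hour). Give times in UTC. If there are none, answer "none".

09:00–09:30

Ines → UTC: 09:00–14:30, 16:45–17:45.
Wyatt → UTC: 02:15–03:00, 03:15–04:15, 08:15–09:30.
Quinn → UTC: 02:00–06:00, 07:45–08:00, 08:45–12:00.
Uma → UTC: 06:00–08:15, 08:30–11:45, 12:30–13:15.
Ines ∩ Wyatt: 09:00–09:30.
Ines ∩ Wyatt ∩ Quinn: 09:00–09:30.
Ines ∩ Wyatt ∩ Quinn ∩ Uma: 09:00–09:30.
Windows ≥ 15 min: 09:00–09:30.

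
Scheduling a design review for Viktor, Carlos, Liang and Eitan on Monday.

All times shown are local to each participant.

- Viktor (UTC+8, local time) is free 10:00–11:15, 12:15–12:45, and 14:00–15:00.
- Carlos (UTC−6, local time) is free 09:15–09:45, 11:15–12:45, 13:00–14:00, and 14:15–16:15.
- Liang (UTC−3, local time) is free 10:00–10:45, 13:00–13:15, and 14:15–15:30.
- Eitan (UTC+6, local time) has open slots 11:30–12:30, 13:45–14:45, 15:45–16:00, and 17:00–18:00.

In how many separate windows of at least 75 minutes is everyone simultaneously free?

0

Viktor → UTC: 02:00–03:15, 04:15–04:45, 06:00–07:00.
Carlos → UTC: 15:15–15:45, 17:15–18:45, 19:00–20:00, 20:15–22:15.
Liang → UTC: 13:00–13:45, 16:00–16:15, 17:15–18:30.
Eitan → UTC: 05:30–06:30, 07:45–08:45, 09:45–10:00, 11:00–12:00.
Viktor ∩ Carlos: (none).
Viktor ∩ Carlos ∩ Liang: (none).
Viktor ∩ Carlos ∩ Liang ∩ Eitan: (none).
Windows ≥ 75 min: (none).
That's 0 windows.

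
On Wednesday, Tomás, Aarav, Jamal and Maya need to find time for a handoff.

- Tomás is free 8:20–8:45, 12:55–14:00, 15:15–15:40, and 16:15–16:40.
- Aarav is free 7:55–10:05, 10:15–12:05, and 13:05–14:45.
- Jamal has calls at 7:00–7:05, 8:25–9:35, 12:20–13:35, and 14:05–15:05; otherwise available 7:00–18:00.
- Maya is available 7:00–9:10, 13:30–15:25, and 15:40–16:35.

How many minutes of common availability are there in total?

30 minutes

Jamal free within 07:00–18:00: 07:05–08:25, 09:35–12:20, 13:35–14:05, 15:05–18:00.
Tomás ∩ Aarav: 08:20–08:45, 13:05–14:00.
Tomás ∩ Aarav ∩ Jamal: 08:20–08:25, 13:35–14:00.
Tomás ∩ Aarav ∩ Jamal ∩ Maya: 08:20–08:25, 13:35–14:00.
Total common minutes: 5 + 25 = 30.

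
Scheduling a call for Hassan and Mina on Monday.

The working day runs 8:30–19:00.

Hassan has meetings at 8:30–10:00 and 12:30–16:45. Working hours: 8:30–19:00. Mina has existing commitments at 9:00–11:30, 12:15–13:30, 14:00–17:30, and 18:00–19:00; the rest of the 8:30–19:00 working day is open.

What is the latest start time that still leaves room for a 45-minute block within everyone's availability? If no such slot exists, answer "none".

11:30

Hassan free within 08:30–19:00: 10:00–12:30, 16:45–19:00.
Mina free within 08:30–19:00: 08:30–09:00, 11:30–12:15, 13:30–14:00, 17:30–18:00.
Hassan ∩ Mina: 11:30–12:15, 17:30–18:00.
Windows ≥ 45 min: 11:30–12:15.
Latest start in the last window 11:30–12:15 is 12:15 − 45 min = 11:30.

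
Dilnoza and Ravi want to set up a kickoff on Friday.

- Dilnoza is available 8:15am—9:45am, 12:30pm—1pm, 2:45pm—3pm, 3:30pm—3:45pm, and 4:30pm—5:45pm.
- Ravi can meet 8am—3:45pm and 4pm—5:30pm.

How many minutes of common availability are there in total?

Dilnoza ∩ Ravi: 08:15–09:45, 12:30–13:00, 14:45–15:00, 15:30–15:45, 16:30–17:30.
Total common minutes: 90 + 30 + 15 + 15 + 60 = 210.

210 minutes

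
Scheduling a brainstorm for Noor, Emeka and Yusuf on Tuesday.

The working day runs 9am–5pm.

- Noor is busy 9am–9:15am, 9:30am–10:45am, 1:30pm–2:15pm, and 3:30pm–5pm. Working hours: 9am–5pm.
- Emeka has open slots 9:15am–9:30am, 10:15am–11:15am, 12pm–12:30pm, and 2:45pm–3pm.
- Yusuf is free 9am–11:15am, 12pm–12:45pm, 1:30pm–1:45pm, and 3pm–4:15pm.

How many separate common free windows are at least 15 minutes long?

Noor free within 09:00–17:00: 09:15–09:30, 10:45–13:30, 14:15–15:30.
Noor ∩ Emeka: 09:15–09:30, 10:45–11:15, 12:00–12:30, 14:45–15:00.
Noor ∩ Emeka ∩ Yusuf: 09:15–09:30, 10:45–11:15, 12:00–12:30.
Windows ≥ 15 min: 09:15–09:30, 10:45–11:15, 12:00–12:30.
That's 3 windows.

3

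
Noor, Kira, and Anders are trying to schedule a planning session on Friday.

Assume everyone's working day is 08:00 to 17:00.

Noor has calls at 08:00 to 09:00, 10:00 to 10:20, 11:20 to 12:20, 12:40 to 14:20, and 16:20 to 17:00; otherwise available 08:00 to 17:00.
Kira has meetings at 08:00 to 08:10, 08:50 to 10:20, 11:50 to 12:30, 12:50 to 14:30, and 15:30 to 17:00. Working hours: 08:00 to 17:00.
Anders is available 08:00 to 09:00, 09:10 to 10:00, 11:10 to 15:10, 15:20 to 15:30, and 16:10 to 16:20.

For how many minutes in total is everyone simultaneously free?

Noor free within 08:00–17:00: 09:00–10:00, 10:20–11:20, 12:20–12:40, 14:20–16:20.
Kira free within 08:00–17:00: 08:10–08:50, 10:20–11:50, 12:30–12:50, 14:30–15:30.
Noor ∩ Kira: 10:20–11:20, 12:30–12:40, 14:30–15:30.
Noor ∩ Kira ∩ Anders: 11:10–11:20, 12:30–12:40, 14:30–15:10, 15:20–15:30.
Total common minutes: 10 + 10 + 40 + 10 = 70.

70 minutes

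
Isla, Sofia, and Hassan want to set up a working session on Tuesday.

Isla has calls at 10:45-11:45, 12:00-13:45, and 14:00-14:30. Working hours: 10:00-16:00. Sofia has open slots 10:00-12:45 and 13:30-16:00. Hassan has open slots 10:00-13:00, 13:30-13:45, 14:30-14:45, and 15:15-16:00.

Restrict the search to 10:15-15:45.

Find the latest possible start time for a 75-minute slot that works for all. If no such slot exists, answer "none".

none

Isla free within 10:00–16:00: 10:00–10:45, 11:45–12:00, 13:45–14:00, 14:30–16:00.
Isla ∩ Sofia: 10:00–10:45, 11:45–12:00, 13:45–14:00, 14:30–16:00.
Isla ∩ Sofia ∩ Hassan: 10:00–10:45, 11:45–12:00, 14:30–14:45, 15:15–16:00.
Restricted to 10:15–15:45: 10:15–10:45, 11:45–12:00, 14:30–14:45, 15:15–15:45.
Windows ≥ 75 min: (none).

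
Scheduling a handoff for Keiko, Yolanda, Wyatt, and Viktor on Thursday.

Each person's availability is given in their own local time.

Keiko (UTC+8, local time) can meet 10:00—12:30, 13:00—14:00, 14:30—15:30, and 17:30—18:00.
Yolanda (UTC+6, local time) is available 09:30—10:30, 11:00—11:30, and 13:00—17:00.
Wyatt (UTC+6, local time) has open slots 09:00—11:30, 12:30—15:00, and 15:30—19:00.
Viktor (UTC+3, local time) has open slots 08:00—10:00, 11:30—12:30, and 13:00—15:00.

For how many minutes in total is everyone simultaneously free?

Keiko → UTC: 02:00–04:30, 05:00–06:00, 06:30–07:30, 09:30–10:00.
Yolanda → UTC: 03:30–04:30, 05:00–05:30, 07:00–11:00.
Wyatt → UTC: 03:00–05:30, 06:30–09:00, 09:30–13:00.
Viktor → UTC: 05:00–07:00, 08:30–09:30, 10:00–12:00.
Keiko ∩ Yolanda: 03:30–04:30, 05:00–05:30, 07:00–07:30, 09:30–10:00.
Keiko ∩ Yolanda ∩ Wyatt: 03:30–04:30, 05:00–05:30, 07:00–07:30, 09:30–10:00.
Keiko ∩ Yolanda ∩ Wyatt ∩ Viktor: 05:00–05:30.
Total common minutes: 30.

30 minutes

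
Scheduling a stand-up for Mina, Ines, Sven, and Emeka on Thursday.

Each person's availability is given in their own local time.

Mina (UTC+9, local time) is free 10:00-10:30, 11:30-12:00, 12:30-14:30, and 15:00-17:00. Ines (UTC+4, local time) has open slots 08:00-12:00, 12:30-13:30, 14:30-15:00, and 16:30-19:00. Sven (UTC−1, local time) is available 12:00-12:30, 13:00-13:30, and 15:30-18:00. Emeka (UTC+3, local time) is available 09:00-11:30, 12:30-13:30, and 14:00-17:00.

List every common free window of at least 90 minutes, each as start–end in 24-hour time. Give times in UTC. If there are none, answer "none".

Mina → UTC: 01:00–01:30, 02:30–03:00, 03:30–05:30, 06:00–08:00.
Ines → UTC: 04:00–08:00, 08:30–09:30, 10:30–11:00, 12:30–15:00.
Sven → UTC: 13:00–13:30, 14:00–14:30, 16:30–19:00.
Emeka → UTC: 06:00–08:30, 09:30–10:30, 11:00–14:00.
Mina ∩ Ines: 04:00–05:30, 06:00–08:00.
Mina ∩ Ines ∩ Sven: (none).
Mina ∩ Ines ∩ Sven ∩ Emeka: (none).
Windows ≥ 90 min: (none).

none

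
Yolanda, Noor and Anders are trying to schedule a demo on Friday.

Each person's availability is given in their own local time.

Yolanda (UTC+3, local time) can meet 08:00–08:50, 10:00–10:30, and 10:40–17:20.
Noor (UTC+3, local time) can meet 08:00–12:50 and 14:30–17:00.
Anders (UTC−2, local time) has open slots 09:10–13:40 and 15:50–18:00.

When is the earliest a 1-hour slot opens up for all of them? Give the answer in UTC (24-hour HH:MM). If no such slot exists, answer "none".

11:30

Yolanda → UTC: 05:00–05:50, 07:00–07:30, 07:40–14:20.
Noor → UTC: 05:00–09:50, 11:30–14:00.
Anders → UTC: 11:10–15:40, 17:50–20:00.
Yolanda ∩ Noor: 05:00–05:50, 07:00–07:30, 07:40–09:50, 11:30–14:00.
Yolanda ∩ Noor ∩ Anders: 11:30–14:00.
Windows ≥ 60 min: 11:30–14:00.
Earliest such window starts at 11:30.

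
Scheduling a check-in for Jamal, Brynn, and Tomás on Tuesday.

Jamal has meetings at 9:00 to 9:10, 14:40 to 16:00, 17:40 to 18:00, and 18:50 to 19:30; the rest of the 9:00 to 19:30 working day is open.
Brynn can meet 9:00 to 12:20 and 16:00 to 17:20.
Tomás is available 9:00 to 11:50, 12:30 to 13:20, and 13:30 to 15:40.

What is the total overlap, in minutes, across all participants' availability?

Jamal free within 09:00–19:30: 09:10–14:40, 16:00–17:40, 18:00–18:50.
Jamal ∩ Brynn: 09:10–12:20, 16:00–17:20.
Jamal ∩ Brynn ∩ Tomás: 09:10–11:50.
Total common minutes: 160.

160 minutes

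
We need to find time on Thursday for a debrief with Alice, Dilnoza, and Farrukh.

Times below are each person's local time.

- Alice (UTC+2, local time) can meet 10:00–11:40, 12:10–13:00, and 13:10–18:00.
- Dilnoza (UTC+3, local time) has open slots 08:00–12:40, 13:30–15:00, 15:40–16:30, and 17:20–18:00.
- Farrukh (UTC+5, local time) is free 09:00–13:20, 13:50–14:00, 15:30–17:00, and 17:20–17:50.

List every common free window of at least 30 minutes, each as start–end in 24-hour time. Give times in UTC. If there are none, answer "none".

10:30–11:00, 11:10–12:00

Alice → UTC: 08:00–09:40, 10:10–11:00, 11:10–16:00.
Dilnoza → UTC: 05:00–09:40, 10:30–12:00, 12:40–13:30, 14:20–15:00.
Farrukh → UTC: 04:00–08:20, 08:50–09:00, 10:30–12:00, 12:20–12:50.
Alice ∩ Dilnoza: 08:00–09:40, 10:30–11:00, 11:10–12:00, 12:40–13:30, 14:20–15:00.
Alice ∩ Dilnoza ∩ Farrukh: 08:00–08:20, 08:50–09:00, 10:30–11:00, 11:10–12:00, 12:40–12:50.
Windows ≥ 30 min: 10:30–11:00, 11:10–12:00.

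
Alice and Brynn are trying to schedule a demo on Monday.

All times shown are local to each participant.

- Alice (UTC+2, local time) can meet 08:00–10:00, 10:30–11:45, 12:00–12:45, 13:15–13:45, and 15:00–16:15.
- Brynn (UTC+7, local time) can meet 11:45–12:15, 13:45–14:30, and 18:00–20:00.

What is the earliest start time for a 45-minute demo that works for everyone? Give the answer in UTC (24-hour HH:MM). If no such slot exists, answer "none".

Alice → UTC: 06:00–08:00, 08:30–09:45, 10:00–10:45, 11:15–11:45, 13:00–14:15.
Brynn → UTC: 04:45–05:15, 06:45–07:30, 11:00–13:00.
Alice ∩ Brynn: 06:45–07:30, 11:15–11:45.
Windows ≥ 45 min: 06:45–07:30.
Earliest such window starts at 06:45.

06:45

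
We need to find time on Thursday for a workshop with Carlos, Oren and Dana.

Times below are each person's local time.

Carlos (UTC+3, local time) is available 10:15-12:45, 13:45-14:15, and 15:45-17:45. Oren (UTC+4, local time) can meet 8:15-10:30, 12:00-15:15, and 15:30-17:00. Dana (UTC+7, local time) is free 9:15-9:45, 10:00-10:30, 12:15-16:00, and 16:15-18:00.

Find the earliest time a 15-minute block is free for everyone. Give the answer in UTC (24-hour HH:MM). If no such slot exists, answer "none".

08:00

Carlos → UTC: 07:15–09:45, 10:45–11:15, 12:45–14:45.
Oren → UTC: 04:15–06:30, 08:00–11:15, 11:30–13:00.
Dana → UTC: 02:15–02:45, 03:00–03:30, 05:15–09:00, 09:15–11:00.
Carlos ∩ Oren: 08:00–09:45, 10:45–11:15, 12:45–13:00.
Carlos ∩ Oren ∩ Dana: 08:00–09:00, 09:15–09:45, 10:45–11:00.
Windows ≥ 15 min: 08:00–09:00, 09:15–09:45, 10:45–11:00.
Earliest such window starts at 08:00.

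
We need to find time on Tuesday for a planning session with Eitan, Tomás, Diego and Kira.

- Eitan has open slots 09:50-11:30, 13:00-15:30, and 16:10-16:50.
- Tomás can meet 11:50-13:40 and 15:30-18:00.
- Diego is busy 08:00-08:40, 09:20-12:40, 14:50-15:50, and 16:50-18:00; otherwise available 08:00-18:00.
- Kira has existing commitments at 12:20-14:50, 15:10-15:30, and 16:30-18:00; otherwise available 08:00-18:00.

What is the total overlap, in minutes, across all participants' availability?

20 minutes

Diego free within 08:00–18:00: 08:40–09:20, 12:40–14:50, 15:50–16:50.
Kira free within 08:00–18:00: 08:00–12:20, 14:50–15:10, 15:30–16:30.
Eitan ∩ Tomás: 13:00–13:40, 16:10–16:50.
Eitan ∩ Tomás ∩ Diego: 13:00–13:40, 16:10–16:50.
Eitan ∩ Tomás ∩ Diego ∩ Kira: 16:10–16:30.
Total common minutes: 20.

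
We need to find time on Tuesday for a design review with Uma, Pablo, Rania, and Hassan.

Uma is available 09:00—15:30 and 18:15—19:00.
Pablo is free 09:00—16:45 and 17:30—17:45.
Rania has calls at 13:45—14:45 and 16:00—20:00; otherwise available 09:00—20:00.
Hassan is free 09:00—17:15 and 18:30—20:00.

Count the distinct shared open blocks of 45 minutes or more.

2

Rania free within 09:00–20:00: 09:00–13:45, 14:45–16:00.
Uma ∩ Pablo: 09:00–15:30.
Uma ∩ Pablo ∩ Rania: 09:00–13:45, 14:45–15:30.
Uma ∩ Pablo ∩ Rania ∩ Hassan: 09:00–13:45, 14:45–15:30.
Windows ≥ 45 min: 09:00–13:45, 14:45–15:30.
That's 2 windows.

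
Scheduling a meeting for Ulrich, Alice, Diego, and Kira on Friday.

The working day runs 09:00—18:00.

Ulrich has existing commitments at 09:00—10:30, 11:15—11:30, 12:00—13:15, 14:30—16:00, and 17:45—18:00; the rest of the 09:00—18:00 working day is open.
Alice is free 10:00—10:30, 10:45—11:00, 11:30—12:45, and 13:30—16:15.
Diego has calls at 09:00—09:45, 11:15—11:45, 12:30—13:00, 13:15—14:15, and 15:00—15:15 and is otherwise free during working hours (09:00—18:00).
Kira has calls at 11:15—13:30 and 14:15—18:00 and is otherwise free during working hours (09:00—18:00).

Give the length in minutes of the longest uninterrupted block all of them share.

Ulrich free within 09:00–18:00: 10:30–11:15, 11:30–12:00, 13:15–14:30, 16:00–17:45.
Diego free within 09:00–18:00: 09:45–11:15, 11:45–12:30, 13:00–13:15, 14:15–15:00, 15:15–18:00.
Kira free within 09:00–18:00: 09:00–11:15, 13:30–14:15.
Ulrich ∩ Alice: 10:45–11:00, 11:30–12:00, 13:30–14:30, 16:00–16:15.
Ulrich ∩ Alice ∩ Diego: 10:45–11:00, 11:45–12:00, 14:15–14:30, 16:00–16:15.
Ulrich ∩ Alice ∩ Diego ∩ Kira: 10:45–11:00.
Single common window of 15 minutes.

15 minutes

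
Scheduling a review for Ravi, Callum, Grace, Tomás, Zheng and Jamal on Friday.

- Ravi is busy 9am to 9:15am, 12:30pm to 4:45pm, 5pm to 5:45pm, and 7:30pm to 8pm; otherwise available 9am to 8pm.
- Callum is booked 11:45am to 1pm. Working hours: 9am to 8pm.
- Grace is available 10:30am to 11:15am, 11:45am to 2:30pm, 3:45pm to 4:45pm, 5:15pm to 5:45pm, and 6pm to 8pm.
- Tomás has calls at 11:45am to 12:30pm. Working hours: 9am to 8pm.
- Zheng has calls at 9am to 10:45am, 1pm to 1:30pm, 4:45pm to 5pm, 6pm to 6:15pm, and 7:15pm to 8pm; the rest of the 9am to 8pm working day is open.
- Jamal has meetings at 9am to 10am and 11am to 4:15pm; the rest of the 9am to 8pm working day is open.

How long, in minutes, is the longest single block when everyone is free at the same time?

Ravi free within 09:00–20:00: 09:15–12:30, 16:45–17:00, 17:45–19:30.
Callum free within 09:00–20:00: 09:00–11:45, 13:00–20:00.
Tomás free within 09:00–20:00: 09:00–11:45, 12:30–20:00.
Zheng free within 09:00–20:00: 10:45–13:00, 13:30–16:45, 17:00–18:00, 18:15–19:15.
Jamal free within 09:00–20:00: 10:00–11:00, 16:15–20:00.
Ravi ∩ Callum: 09:15–11:45, 16:45–17:00, 17:45–19:30.
Ravi ∩ Callum ∩ Grace: 10:30–11:15, 18:00–19:30.
Ravi ∩ Callum ∩ Grace ∩ Tomás: 10:30–11:15, 18:00–19:30.
Ravi ∩ Callum ∩ Grace ∩ Tomás ∩ Zheng: 10:45–11:15, 18:15–19:15.
Ravi ∩ Callum ∩ Grace ∩ Tomás ∩ Zheng ∩ Jamal: 10:45–11:00, 18:15–19:15.
Common window lengths: 15, 60 min; longest is 60.

60 minutes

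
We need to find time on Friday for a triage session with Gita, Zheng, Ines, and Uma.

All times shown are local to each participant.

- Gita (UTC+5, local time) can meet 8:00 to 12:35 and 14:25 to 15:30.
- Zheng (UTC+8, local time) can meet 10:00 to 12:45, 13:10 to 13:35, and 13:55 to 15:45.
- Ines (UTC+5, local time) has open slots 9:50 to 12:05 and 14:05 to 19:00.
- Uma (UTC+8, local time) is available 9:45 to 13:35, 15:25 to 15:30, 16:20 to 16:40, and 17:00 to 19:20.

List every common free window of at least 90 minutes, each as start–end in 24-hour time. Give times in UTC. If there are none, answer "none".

Gita → UTC: 03:00–07:35, 09:25–10:30.
Zheng → UTC: 02:00–04:45, 05:10–05:35, 05:55–07:45.
Ines → UTC: 04:50–07:05, 09:05–14:00.
Uma → UTC: 01:45–05:35, 07:25–07:30, 08:20–08:40, 09:00–11:20.
Gita ∩ Zheng: 03:00–04:45, 05:10–05:35, 05:55–07:35.
Gita ∩ Zheng ∩ Ines: 05:10–05:35, 05:55–07:05.
Gita ∩ Zheng ∩ Ines ∩ Uma: 05:10–05:35.
Windows ≥ 90 min: (none).

none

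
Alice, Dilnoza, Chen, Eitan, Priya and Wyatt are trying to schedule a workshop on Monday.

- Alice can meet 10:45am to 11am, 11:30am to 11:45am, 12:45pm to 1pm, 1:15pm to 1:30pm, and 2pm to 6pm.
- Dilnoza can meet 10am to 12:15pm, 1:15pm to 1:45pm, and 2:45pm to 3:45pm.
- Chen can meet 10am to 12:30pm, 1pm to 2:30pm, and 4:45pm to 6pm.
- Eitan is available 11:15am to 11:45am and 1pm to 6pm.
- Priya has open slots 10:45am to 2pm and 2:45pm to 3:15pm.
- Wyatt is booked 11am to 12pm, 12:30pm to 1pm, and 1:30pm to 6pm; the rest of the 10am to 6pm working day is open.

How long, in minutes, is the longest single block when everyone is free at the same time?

Wyatt free within 10:00–18:00: 10:00–11:00, 12:00–12:30, 13:00–13:30.
Alice ∩ Dilnoza: 10:45–11:00, 11:30–11:45, 13:15–13:30, 14:45–15:45.
Alice ∩ Dilnoza ∩ Chen: 10:45–11:00, 11:30–11:45, 13:15–13:30.
Alice ∩ Dilnoza ∩ Chen ∩ Eitan: 11:30–11:45, 13:15–13:30.
Alice ∩ Dilnoza ∩ Chen ∩ Eitan ∩ Priya: 11:30–11:45, 13:15–13:30.
Alice ∩ Dilnoza ∩ Chen ∩ Eitan ∩ Priya ∩ Wyatt: 13:15–13:30.
Single common window of 15 minutes.

15 minutes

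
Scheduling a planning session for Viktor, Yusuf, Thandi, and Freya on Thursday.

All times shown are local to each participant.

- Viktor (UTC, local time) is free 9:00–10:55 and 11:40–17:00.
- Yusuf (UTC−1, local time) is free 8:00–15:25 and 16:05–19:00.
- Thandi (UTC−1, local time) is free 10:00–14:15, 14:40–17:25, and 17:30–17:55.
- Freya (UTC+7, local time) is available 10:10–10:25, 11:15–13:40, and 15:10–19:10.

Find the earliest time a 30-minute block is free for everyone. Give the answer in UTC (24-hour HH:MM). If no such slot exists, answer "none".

Viktor → UTC: 09:00–10:55, 11:40–17:00.
Yusuf → UTC: 09:00–16:25, 17:05–20:00.
Thandi → UTC: 11:00–15:15, 15:40–18:25, 18:30–18:55.
Freya → UTC: 03:10–03:25, 04:15–06:40, 08:10–12:10.
Viktor ∩ Yusuf: 09:00–10:55, 11:40–16:25.
Viktor ∩ Yusuf ∩ Thandi: 11:40–15:15, 15:40–16:25.
Viktor ∩ Yusuf ∩ Thandi ∩ Freya: 11:40–12:10.
Windows ≥ 30 min: 11:40–12:10.
Earliest such window starts at 11:40.

11:40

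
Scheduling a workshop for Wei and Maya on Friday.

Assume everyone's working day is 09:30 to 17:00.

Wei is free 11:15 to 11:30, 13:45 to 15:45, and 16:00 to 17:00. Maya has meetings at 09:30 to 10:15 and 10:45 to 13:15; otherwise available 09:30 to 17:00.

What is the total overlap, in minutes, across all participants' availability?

180 minutes

Maya free within 09:30–17:00: 10:15–10:45, 13:15–17:00.
Wei ∩ Maya: 13:45–15:45, 16:00–17:00.
Total common minutes: 120 + 60 = 180.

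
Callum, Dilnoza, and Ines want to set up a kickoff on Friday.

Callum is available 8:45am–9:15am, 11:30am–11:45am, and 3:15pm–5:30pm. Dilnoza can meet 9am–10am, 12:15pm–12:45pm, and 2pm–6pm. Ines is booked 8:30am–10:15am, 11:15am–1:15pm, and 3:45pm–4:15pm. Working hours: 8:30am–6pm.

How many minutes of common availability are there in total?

Ines free within 08:30–18:00: 10:15–11:15, 13:15–15:45, 16:15–18:00.
Callum ∩ Dilnoza: 09:00–09:15, 15:15–17:30.
Callum ∩ Dilnoza ∩ Ines: 15:15–15:45, 16:15–17:30.
Total common minutes: 30 + 75 = 105.

105 minutes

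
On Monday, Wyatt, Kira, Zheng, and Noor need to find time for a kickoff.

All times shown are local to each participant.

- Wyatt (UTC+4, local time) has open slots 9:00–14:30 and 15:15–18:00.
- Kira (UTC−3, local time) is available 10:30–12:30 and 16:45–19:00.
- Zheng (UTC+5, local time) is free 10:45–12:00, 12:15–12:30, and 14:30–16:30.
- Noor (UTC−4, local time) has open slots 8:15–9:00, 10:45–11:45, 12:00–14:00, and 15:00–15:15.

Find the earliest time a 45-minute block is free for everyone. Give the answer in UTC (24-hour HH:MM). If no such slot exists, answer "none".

Wyatt → UTC: 05:00–10:30, 11:15–14:00.
Kira → UTC: 13:30–15:30, 19:45–22:00.
Zheng → UTC: 05:45–07:00, 07:15–07:30, 09:30–11:30.
Noor → UTC: 12:15–13:00, 14:45–15:45, 16:00–18:00, 19:00–19:15.
Wyatt ∩ Kira: 13:30–14:00.
Wyatt ∩ Kira ∩ Zheng: (none).
Wyatt ∩ Kira ∩ Zheng ∩ Noor: (none).
Windows ≥ 45 min: (none).

none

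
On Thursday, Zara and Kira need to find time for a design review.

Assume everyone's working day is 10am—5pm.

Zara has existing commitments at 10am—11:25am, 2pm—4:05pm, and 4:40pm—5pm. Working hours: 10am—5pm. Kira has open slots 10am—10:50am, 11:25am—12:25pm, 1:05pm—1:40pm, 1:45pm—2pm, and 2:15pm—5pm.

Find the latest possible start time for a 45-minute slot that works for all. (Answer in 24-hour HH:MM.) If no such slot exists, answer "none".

Zara free within 10:00–17:00: 11:25–14:00, 16:05–16:40.
Zara ∩ Kira: 11:25–12:25, 13:05–13:40, 13:45–14:00, 16:05–16:40.
Windows ≥ 45 min: 11:25–12:25.
Latest start in the last window 11:25–12:25 is 12:25 − 45 min = 11:40.

11:40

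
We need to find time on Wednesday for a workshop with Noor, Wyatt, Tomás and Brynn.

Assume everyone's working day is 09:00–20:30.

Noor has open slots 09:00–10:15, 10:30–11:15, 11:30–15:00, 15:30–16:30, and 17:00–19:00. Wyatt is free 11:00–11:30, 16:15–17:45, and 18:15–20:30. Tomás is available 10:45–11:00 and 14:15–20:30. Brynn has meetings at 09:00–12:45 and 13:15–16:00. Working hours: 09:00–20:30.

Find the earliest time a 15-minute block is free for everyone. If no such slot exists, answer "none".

16:15

Brynn free within 09:00–20:30: 12:45–13:15, 16:00–20:30.
Noor ∩ Wyatt: 11:00–11:15, 16:15–16:30, 17:00–17:45, 18:15–19:00.
Noor ∩ Wyatt ∩ Tomás: 16:15–16:30, 17:00–17:45, 18:15–19:00.
Noor ∩ Wyatt ∩ Tomás ∩ Brynn: 16:15–16:30, 17:00–17:45, 18:15–19:00.
Windows ≥ 15 min: 16:15–16:30, 17:00–17:45, 18:15–19:00.
Earliest such window starts at 16:15.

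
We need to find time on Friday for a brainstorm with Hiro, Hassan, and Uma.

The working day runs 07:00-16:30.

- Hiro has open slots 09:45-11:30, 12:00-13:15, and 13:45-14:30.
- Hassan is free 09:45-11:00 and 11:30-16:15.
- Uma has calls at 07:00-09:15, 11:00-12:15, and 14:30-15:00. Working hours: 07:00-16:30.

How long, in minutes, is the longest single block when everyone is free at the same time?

Uma free within 07:00–16:30: 09:15–11:00, 12:15–14:30, 15:00–16:30.
Hiro ∩ Hassan: 09:45–11:00, 12:00–13:15, 13:45–14:30.
Hiro ∩ Hassan ∩ Uma: 09:45–11:00, 12:15–13:15, 13:45–14:30.
Common window lengths: 75, 60, 45 min; longest is 75.

75 minutes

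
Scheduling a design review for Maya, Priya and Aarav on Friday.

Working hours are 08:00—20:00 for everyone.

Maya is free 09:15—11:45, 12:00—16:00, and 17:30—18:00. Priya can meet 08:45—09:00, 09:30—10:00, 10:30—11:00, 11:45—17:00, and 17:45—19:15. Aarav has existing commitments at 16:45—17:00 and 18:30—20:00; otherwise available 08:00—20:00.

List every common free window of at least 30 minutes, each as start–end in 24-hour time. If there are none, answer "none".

09:30–10:00, 10:30–11:00, 12:00–16:00

Aarav free within 08:00–20:00: 08:00–16:45, 17:00–18:30.
Maya ∩ Priya: 09:30–10:00, 10:30–11:00, 12:00–16:00, 17:45–18:00.
Maya ∩ Priya ∩ Aarav: 09:30–10:00, 10:30–11:00, 12:00–16:00, 17:45–18:00.
Windows ≥ 30 min: 09:30–10:00, 10:30–11:00, 12:00–16:00.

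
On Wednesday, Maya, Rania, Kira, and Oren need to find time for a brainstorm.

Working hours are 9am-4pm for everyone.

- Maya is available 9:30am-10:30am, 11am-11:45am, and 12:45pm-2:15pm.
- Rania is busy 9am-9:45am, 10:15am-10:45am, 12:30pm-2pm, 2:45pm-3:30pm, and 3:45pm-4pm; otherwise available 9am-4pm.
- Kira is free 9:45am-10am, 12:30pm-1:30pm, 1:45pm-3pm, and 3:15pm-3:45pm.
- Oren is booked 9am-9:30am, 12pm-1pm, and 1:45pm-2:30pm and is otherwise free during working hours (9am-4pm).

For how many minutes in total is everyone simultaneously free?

Rania free within 09:00–16:00: 09:45–10:15, 10:45–12:30, 14:00–14:45, 15:30–15:45.
Oren free within 09:00–16:00: 09:30–12:00, 13:00–13:45, 14:30–16:00.
Maya ∩ Rania: 09:45–10:15, 11:00–11:45, 14:00–14:15.
Maya ∩ Rania ∩ Kira: 09:45–10:00, 14:00–14:15.
Maya ∩ Rania ∩ Kira ∩ Oren: 09:45–10:00.
Total common minutes: 15.

15 minutes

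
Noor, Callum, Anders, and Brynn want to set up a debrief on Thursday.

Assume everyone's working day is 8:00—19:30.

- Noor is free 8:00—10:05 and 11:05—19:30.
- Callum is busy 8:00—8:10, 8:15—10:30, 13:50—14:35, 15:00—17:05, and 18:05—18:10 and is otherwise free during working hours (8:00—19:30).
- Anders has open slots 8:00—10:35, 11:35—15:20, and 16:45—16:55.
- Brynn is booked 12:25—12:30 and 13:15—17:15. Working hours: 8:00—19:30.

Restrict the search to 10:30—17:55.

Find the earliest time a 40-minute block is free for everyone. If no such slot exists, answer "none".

11:35

Callum free within 08:00–19:30: 08:10–08:15, 10:30–13:50, 14:35–15:00, 17:05–18:05, 18:10–19:30.
Brynn free within 08:00–19:30: 08:00–12:25, 12:30–13:15, 17:15–19:30.
Noor ∩ Callum: 08:10–08:15, 11:05–13:50, 14:35–15:00, 17:05–18:05, 18:10–19:30.
Noor ∩ Callum ∩ Anders: 08:10–08:15, 11:35–13:50, 14:35–15:00.
Noor ∩ Callum ∩ Anders ∩ Brynn: 08:10–08:15, 11:35–12:25, 12:30–13:15.
Restricted to 10:30–17:55: 11:35–12:25, 12:30–13:15.
Windows ≥ 40 min: 11:35–12:25, 12:30–13:15.
Earliest such window starts at 11:35.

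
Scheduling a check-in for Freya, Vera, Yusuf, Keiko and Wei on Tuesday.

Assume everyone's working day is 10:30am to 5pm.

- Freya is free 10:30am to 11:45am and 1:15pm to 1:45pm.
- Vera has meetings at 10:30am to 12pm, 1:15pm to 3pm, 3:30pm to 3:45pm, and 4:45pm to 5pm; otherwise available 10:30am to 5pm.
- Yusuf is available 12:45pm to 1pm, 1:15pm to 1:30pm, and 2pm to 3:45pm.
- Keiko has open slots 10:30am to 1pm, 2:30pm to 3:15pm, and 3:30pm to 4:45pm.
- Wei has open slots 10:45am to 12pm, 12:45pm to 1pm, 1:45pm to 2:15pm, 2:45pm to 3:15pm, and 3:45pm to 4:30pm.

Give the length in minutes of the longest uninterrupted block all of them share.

Vera free within 10:30–17:00: 12:00–13:15, 15:00–15:30, 15:45–16:45.
Freya ∩ Vera: (none).
Freya ∩ Vera ∩ Yusuf: (none).
Freya ∩ Vera ∩ Yusuf ∩ Keiko: (none).
Freya ∩ Vera ∩ Yusuf ∩ Keiko ∩ Wei: (none).
No common window.

0 minutes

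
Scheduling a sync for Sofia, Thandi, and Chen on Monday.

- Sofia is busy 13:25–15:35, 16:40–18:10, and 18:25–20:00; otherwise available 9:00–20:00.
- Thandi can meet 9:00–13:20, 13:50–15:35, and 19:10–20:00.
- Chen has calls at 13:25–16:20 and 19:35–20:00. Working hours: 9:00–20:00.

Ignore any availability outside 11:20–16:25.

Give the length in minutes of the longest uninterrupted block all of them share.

120 minutes

Sofia free within 09:00–20:00: 09:00–13:25, 15:35–16:40, 18:10–18:25.
Chen free within 09:00–20:00: 09:00–13:25, 16:20–19:35.
Sofia ∩ Thandi: 09:00–13:20.
Sofia ∩ Thandi ∩ Chen: 09:00–13:20.
Restricted to 11:20–16:25: 11:20–13:20.
Single common window of 120 minutes.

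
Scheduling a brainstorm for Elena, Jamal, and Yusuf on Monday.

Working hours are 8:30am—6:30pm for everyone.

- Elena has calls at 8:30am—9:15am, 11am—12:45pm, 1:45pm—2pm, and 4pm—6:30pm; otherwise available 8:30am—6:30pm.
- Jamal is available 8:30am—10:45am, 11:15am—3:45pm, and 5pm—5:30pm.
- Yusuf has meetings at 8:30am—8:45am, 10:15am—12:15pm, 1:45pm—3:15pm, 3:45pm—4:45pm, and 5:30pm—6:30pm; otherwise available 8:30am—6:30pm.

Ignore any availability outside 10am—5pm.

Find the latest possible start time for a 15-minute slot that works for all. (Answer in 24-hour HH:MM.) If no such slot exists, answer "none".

Elena free within 08:30–18:30: 09:15–11:00, 12:45–13:45, 14:00–16:00.
Yusuf free within 08:30–18:30: 08:45–10:15, 12:15–13:45, 15:15–15:45, 16:45–17:30.
Elena ∩ Jamal: 09:15–10:45, 12:45–13:45, 14:00–15:45.
Elena ∩ Jamal ∩ Yusuf: 09:15–10:15, 12:45–13:45, 15:15–15:45.
Restricted to 10:00–17:00: 10:00–10:15, 12:45–13:45, 15:15–15:45.
Windows ≥ 15 min: 10:00–10:15, 12:45–13:45, 15:15–15:45.
Latest start in the last window 15:15–15:45 is 15:45 − 15 min = 15:30.

15:30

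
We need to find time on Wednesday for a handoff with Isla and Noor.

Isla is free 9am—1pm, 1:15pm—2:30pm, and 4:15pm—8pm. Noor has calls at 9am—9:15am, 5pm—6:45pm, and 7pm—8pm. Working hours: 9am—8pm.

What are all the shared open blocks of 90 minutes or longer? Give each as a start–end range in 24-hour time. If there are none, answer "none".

09:15–13:00

Noor free within 09:00–20:00: 09:15–17:00, 18:45–19:00.
Isla ∩ Noor: 09:15–13:00, 13:15–14:30, 16:15–17:00, 18:45–19:00.
Windows ≥ 90 min: 09:15–13:00.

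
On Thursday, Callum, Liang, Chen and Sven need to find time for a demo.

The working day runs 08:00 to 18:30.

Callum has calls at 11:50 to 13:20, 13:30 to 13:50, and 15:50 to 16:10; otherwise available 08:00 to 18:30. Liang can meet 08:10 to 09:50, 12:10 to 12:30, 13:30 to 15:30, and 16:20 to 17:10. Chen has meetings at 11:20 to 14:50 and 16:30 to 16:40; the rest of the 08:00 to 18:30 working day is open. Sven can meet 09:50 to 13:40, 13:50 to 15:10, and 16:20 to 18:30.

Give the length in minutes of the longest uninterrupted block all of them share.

Callum free within 08:00–18:30: 08:00–11:50, 13:20–13:30, 13:50–15:50, 16:10–18:30.
Chen free within 08:00–18:30: 08:00–11:20, 14:50–16:30, 16:40–18:30.
Callum ∩ Liang: 08:10–09:50, 13:50–15:30, 16:20–17:10.
Callum ∩ Liang ∩ Chen: 08:10–09:50, 14:50–15:30, 16:20–16:30, 16:40–17:10.
Callum ∩ Liang ∩ Chen ∩ Sven: 14:50–15:10, 16:20–16:30, 16:40–17:10.
Common window lengths: 20, 10, 30 min; longest is 30.

30 minutes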